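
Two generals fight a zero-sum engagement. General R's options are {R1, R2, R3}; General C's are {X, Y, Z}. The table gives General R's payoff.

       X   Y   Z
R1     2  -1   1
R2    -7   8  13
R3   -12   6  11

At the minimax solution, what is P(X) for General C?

Row minima: R1 → -1, R2 → -7, R3 → -12; maximin = -1.
Column maxima: X → 2, Y → 8, Z → 13; minimax = 2.
-1 ≠ 2, so there is no saddle point; optimal play is mixed.
R3 is strictly dominated by R2, so General R never plays it.
Z is strictly dominated by Y (it gives General R strictly more in every row), so General C never plays it.
On the remaining 2×2 (R1, R2 vs X, Y):
Let General R play R1 with probability p. Expected payoff against X: 2p + (-7)(1−p) = 9p − 7; against Y: (-1)p + 8(1−p) = −9p + 8.
Setting these equal: 9p − 7 = −9p + 8 ⇒ 18p = 15 ⇒ p = 5/6, and the value is (9)·(5/6) − 7 = 1/2.
For General C: with q = P(X), equating R1's and R2's payoffs gives 3q − 1 = −15q + 8 ⇒ q = 1/2.

1/2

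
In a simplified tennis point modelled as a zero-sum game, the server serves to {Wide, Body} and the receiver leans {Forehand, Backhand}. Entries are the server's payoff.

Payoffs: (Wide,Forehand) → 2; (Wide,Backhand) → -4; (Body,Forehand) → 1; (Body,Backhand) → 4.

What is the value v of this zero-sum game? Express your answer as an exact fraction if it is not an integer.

4/3

Row minima: Wide → -4, Body → 1; maximin = 1.
Column maxima: Forehand → 2, Backhand → 4; minimax = 2.
1 ≠ 2, so there is no saddle point; optimal play is mixed.
Let the server play Wide with probability p. Expected payoff against Forehand: 2p + 1(1−p) = p + 1; against Backhand: (-4)p + 4(1−p) = −8p + 4.
Setting these equal: p + 1 = −8p + 4 ⇒ 9p = 3 ⇒ p = 1/3, and the value is (1)·(1/3) + 1 = 4/3.
For the receiver: with q = P(Forehand), equating Wide's and Body's payoffs gives 6q − 4 = −3q + 4 ⇒ q = 8/9.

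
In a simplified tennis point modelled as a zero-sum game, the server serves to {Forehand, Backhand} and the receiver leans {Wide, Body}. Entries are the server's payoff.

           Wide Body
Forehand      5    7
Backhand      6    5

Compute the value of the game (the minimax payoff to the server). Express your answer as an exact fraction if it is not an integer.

17/3

Row minima: Forehand → 5, Backhand → 5; maximin = 5.
Column maxima: Wide → 6, Body → 7; minimax = 6.
5 ≠ 6, so there is no saddle point; optimal play is mixed.
Let the server play Forehand with probability p. Expected payoff against Wide: 5p + 6(1−p) = −p + 6; against Body: 7p + 5(1−p) = 2p + 5.
Setting these equal: −p + 6 = 2p + 5 ⇒ −3p = -1 ⇒ p = 1/3, and the value is (-1)·(1/3) + 6 = 17/3.
For the receiver: with q = P(Wide), equating Forehand's and Backhand's payoffs gives −2q + 7 = q + 5 ⇒ q = 2/3.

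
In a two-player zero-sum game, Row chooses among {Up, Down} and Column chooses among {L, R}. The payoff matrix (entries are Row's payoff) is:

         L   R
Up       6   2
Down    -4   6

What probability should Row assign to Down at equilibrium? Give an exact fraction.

Row minima: Up → 2, Down → -4; maximin = 2.
Column maxima: L → 6, R → 6; minimax = 6.
2 ≠ 6, so there is no saddle point; optimal play is mixed.
Let Row play Up with probability p. Expected payoff against L: 6p + (-4)(1−p) = 10p − 4; against R: 2p + 6(1−p) = −4p + 6.
Setting these equal: 10p − 4 = −4p + 6 ⇒ 14p = 10 ⇒ p = 5/7, and the value is (10)·(5/7) − 4 = 22/7.
For Column: with q = P(L), equating Up's and Down's payoffs gives 4q + 2 = −10q + 6 ⇒ q = 2/7.

2/7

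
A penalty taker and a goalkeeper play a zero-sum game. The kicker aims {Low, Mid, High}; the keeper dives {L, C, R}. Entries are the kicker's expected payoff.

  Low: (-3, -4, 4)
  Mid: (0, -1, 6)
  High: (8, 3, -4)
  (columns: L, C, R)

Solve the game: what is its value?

Row minima: Low → -4, Mid → -1, High → -4; maximin = -1.
Column maxima: L → 8, C → 3, R → 6; minimax = 3.
-1 ≠ 3, so there is no saddle point; optimal play is mixed.
Low is strictly dominated by Mid, so the kicker never plays it.
L is strictly dominated by C (it gives the kicker strictly more in every row), so the keeper never plays it.
On the remaining 2×2 (Mid, High vs C, R):
Let the kicker play Mid with probability p. Expected payoff against C: (-1)p + 3(1−p) = −4p + 3; against R: 6p + (-4)(1−p) = 10p − 4.
Setting these equal: −4p + 3 = 10p − 4 ⇒ −14p = -7 ⇒ p = 1/2, and the value is (-4)·(1/2) + 3 = 1.
For the keeper: with q = P(C), equating Mid's and High's payoffs gives −7q + 6 = 7q − 4 ⇒ q = 5/7.

1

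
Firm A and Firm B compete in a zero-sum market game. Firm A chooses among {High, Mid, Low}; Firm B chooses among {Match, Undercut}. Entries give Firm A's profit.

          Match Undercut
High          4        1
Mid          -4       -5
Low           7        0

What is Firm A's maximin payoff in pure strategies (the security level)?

Row minima: High → 1, Mid → -5, Low → 0.
The best of these is 1.

1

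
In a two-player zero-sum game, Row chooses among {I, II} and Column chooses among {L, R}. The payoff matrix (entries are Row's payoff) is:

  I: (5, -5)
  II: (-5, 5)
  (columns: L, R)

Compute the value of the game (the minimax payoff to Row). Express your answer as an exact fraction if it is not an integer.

0

Row minima: I → -5, II → -5; maximin = -5.
Column maxima: L → 5, R → 5; minimax = 5.
-5 ≠ 5, so there is no saddle point; optimal play is mixed.
Let Row play I with probability p. Expected payoff against L: 5p + (-5)(1−p) = 10p − 5; against R: (-5)p + 5(1−p) = −10p + 5.
Setting these equal: 10p − 5 = −10p + 5 ⇒ 20p = 10 ⇒ p = 1/2, and the value is (10)·(1/2) − 5 = 0.
For Column: with q = P(L), equating I's and II's payoffs gives 10q − 5 = −10q + 5 ⇒ q = 1/2.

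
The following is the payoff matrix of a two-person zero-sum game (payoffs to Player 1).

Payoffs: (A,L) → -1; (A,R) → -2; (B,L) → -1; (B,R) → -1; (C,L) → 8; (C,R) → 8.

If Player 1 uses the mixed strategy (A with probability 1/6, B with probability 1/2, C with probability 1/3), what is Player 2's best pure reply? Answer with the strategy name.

If Player 2 plays L, Player 1's expected payoff is (1/6)·(-1) + (1/2)·(-1) + (1/3)·8 = 2.
If Player 2 plays R, Player 1's expected payoff is (1/6)·(-2) + (1/2)·(-1) + (1/3)·8 = 11/6.
Player 2 minimizes Player 1's payoff; the smallest is 11/6, so the best response is R.

R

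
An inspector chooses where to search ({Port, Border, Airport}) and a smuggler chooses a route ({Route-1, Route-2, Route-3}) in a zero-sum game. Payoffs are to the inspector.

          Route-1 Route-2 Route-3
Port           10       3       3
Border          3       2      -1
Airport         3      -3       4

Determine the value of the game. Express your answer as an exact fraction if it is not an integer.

3

Row minima: Port → 3, Border → -1, Airport → -3; maximin = 3.
Column maxima: Route-1 → 10, Route-2 → 3, Route-3 → 4; minimax = 3.
Since maximin = minimax = 3, there is a saddle point and the value is 3.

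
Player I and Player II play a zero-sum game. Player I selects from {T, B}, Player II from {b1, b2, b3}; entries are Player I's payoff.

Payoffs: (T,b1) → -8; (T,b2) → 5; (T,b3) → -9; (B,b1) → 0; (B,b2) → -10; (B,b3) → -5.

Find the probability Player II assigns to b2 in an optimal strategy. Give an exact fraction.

4/19

Row minima: T → -9, B → -10; maximin = -9.
Column maxima: b1 → 0, b2 → 5, b3 → -5; minimax = -5.
-9 ≠ -5, so there is no saddle point; optimal play is mixed.
b1 is strictly dominated by b3 (it gives Player I strictly more in every row), so Player II never plays it.
On the remaining 2×2 (T, B vs b2, b3):
Let Player I play T with probability p. Expected payoff against b2: 5p + (-10)(1−p) = 15p − 10; against b3: (-9)p + (-5)(1−p) = −4p − 5.
Setting these equal: 15p − 10 = −4p − 5 ⇒ 19p = 5 ⇒ p = 5/19, and the value is (15)·(5/19) − 10 = -115/19.
For Player II: with q = P(b2), equating T's and B's payoffs gives 14q − 9 = −5q − 5 ⇒ q = 4/19.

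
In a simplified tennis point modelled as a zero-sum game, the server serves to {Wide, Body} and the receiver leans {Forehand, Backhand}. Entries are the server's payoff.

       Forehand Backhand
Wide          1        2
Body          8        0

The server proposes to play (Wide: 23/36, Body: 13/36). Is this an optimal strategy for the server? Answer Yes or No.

Against Forehand this mix gives (23/36)·1 + (13/36)·8 = 127/36.
Against Backhand this mix gives (23/36)·2 + (13/36)·0 = 23/18.
The receiver will play Backhand, holding the server to 23/18. Shifting weight toward the row that does better against Backhand would raise this floor (the equalizing mix achieves 16/9 against both Backhand and Forehand), so the proposed strategy is not optimal.

No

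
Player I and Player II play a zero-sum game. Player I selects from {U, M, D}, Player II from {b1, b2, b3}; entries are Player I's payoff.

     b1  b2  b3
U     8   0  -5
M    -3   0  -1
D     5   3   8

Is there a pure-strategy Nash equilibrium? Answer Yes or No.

Yes

Row minima: U → -5, M → -3, D → 3; maximin = 3.
Column maxima: b1 → 8, b2 → 3, b3 → 8; minimax = 3.
maximin = minimax = 3, so a saddle point exists.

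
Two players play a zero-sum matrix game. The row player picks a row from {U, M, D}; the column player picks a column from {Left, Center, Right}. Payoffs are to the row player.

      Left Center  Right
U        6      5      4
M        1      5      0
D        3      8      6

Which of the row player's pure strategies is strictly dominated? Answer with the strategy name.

D gives a strictly higher payoff than M against every column: 3 > 1, 8 > 5, 6 > 0.
So M is strictly dominated and the row player never plays it.

M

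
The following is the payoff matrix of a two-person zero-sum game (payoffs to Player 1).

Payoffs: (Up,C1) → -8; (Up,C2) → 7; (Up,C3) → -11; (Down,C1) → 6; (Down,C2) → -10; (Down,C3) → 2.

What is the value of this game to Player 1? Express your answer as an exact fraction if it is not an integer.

Row minima: Up → -11, Down → -10; maximin = -10.
Column maxima: C1 → 6, C2 → 7, C3 → 2; minimax = 2.
-10 ≠ 2, so there is no saddle point; optimal play is mixed.
C1 is strictly dominated by C3 (it gives Player 1 strictly more in every row), so Player 2 never plays it.
On the remaining 2×2 (Up, Down vs C2, C3):
Let Player 1 play Up with probability p. Expected payoff against C2: 7p + (-10)(1−p) = 17p − 10; against C3: (-11)p + 2(1−p) = −13p + 2.
Setting these equal: 17p − 10 = −13p + 2 ⇒ 30p = 12 ⇒ p = 2/5, and the value is (17)·(2/5) − 10 = -16/5.
For Player 2: with q = P(C2), equating Up's and Down's payoffs gives 18q − 11 = −12q + 2 ⇒ q = 13/30.

-16/5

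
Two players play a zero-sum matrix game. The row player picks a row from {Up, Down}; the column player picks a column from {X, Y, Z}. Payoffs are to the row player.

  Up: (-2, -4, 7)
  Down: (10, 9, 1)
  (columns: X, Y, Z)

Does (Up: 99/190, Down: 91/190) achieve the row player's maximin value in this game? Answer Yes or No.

No

Against X this mix gives (99/190)·(-2) + (91/190)·10 = 356/95.
Against Y this mix gives (99/190)·(-4) + (91/190)·9 = 423/190.
Against Z this mix gives (99/190)·7 + (91/190)·1 = 392/95.
The column player will play Y, holding the row player to 423/190. Shifting weight toward the row that does better against Y would raise this floor (the equalizing mix achieves 67/19 against both Y and Z), so the proposed strategy is not optimal.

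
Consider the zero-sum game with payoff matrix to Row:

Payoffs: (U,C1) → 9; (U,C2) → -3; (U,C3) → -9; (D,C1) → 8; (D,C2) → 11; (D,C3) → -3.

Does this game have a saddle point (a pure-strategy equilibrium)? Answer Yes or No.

Row minima: U → -9, D → -3; maximin = -3.
Column maxima: C1 → 9, C2 → 11, C3 → -3; minimax = -3.
maximin = minimax = -3, so a saddle point exists.

Yes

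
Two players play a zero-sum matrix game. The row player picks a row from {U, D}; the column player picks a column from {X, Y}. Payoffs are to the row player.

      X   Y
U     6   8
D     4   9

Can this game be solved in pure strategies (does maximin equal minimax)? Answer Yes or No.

Yes

Row minima: U → 6, D → 4; maximin = 6.
Column maxima: X → 6, Y → 9; minimax = 6.
maximin = minimax = 6, so a saddle point exists.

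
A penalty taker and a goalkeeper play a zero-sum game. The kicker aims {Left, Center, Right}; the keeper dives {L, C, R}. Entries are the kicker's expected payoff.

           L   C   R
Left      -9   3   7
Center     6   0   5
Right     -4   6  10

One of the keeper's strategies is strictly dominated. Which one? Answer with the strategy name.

C holds the kicker's payoff strictly below R in every row: 3 < 7, 0 < 5, 6 < 10.
So R is strictly dominated for the keeper.

R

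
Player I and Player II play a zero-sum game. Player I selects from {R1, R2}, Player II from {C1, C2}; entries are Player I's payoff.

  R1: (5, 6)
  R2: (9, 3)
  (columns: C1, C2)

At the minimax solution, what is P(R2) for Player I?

Row minima: R1 → 5, R2 → 3; maximin = 5.
Column maxima: C1 → 9, C2 → 6; minimax = 6.
5 ≠ 6, so there is no saddle point; optimal play is mixed.
Let Player I play R1 with probability p. Expected payoff against C1: 5p + 9(1−p) = −4p + 9; against C2: 6p + 3(1−p) = 3p + 3.
Setting these equal: −4p + 9 = 3p + 3 ⇒ −7p = -6 ⇒ p = 6/7, and the value is (-4)·(6/7) + 9 = 39/7.
For Player II: with q = P(C1), equating R1's and R2's payoffs gives −q + 6 = 6q + 3 ⇒ q = 3/7.

1/7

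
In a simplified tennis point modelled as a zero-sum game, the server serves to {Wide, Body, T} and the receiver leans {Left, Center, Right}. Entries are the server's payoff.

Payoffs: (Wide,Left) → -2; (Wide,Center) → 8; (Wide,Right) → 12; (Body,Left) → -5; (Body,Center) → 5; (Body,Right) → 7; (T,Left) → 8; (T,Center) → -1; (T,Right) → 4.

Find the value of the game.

Row minima: Wide → -2, Body → -5, T → -1; maximin = -1.
Column maxima: Left → 8, Center → 8, Right → 12; minimax = 8.
-1 ≠ 8, so there is no saddle point; optimal play is mixed.
Body is strictly dominated by Wide, so the server never plays it.
Right is strictly dominated by Center (it gives the server strictly more in every row), so the receiver never plays it.
On the remaining 2×2 (Wide, T vs Left, Center):
Let the server play Wide with probability p. Expected payoff against Left: (-2)p + 8(1−p) = −10p + 8; against Center: 8p + (-1)(1−p) = 9p − 1.
Setting these equal: −10p + 8 = 9p − 1 ⇒ −19p = -9 ⇒ p = 9/19, and the value is (-10)·(9/19) + 8 = 62/19.
For the receiver: with q = P(Left), equating Wide's and T's payoffs gives −10q + 8 = 9q − 1 ⇒ q = 9/19.

62/19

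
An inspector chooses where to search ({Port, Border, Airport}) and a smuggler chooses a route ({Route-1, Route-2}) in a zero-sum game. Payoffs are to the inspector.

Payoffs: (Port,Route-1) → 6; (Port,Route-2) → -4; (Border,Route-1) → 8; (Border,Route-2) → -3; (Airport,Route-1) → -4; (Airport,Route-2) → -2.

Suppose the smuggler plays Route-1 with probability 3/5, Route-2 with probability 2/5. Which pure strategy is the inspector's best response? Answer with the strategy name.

Border

Expected payoff of Port: (3/5)·6 + (2/5)·(-4) = 2.
Expected payoff of Border: (3/5)·8 + (2/5)·(-3) = 18/5.
Expected payoff of Airport: (3/5)·(-4) + (2/5)·(-2) = -16/5.
The largest is 18/5, so the inspector's best response is Border.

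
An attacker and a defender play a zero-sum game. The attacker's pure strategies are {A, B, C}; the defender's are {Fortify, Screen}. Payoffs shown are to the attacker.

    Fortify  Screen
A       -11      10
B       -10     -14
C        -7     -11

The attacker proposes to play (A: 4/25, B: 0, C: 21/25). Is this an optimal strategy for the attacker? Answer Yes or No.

Against Fortify this mix gives (4/25)·(-11) + (21/25)·(-7) = -191/25.
Against Screen this mix gives (4/25)·10 + (21/25)·(-11) = -191/25.
All of the defender's active replies (Fortify, Screen) yield -191/25, and no column does worse for the attacker. The mix makes the defender indifferent and guarantees -191/25, so it is optimal.

Yes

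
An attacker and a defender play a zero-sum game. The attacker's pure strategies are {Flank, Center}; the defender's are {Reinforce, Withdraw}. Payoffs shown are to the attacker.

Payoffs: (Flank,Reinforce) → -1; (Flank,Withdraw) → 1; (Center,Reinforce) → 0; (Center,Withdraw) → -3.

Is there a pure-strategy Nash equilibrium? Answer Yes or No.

Row minima: Flank → -1, Center → -3; maximin = -1.
Column maxima: Reinforce → 0, Withdraw → 1; minimax = 0.
-1 ≠ 0, so no pure-strategy equilibrium exists.

No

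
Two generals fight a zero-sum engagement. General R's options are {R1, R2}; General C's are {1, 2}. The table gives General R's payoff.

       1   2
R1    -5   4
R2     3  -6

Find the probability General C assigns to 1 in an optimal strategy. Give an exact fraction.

5/9

Row minima: R1 → -5, R2 → -6; maximin = -5.
Column maxima: 1 → 3, 2 → 4; minimax = 3.
-5 ≠ 3, so there is no saddle point; optimal play is mixed.
Let General R play R1 with probability p. Expected payoff against 1: (-5)p + 3(1−p) = −8p + 3; against 2: 4p + (-6)(1−p) = 10p − 6.
Setting these equal: −8p + 3 = 10p − 6 ⇒ −18p = -9 ⇒ p = 1/2, and the value is (-8)·(1/2) + 3 = -1.
For General C: with q = P(1), equating R1's and R2's payoffs gives −9q + 4 = 9q − 6 ⇒ q = 5/9.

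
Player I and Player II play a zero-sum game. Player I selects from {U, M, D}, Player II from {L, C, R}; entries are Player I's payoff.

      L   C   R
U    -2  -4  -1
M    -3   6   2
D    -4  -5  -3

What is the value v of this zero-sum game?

-24/11

Row minima: U → -4, M → -3, D → -5; maximin = -3.
Column maxima: L → -2, C → 6, R → 2; minimax = -2.
-3 ≠ -2, so there is no saddle point; optimal play is mixed.
D is strictly dominated by U, so Player I never plays it.
R is strictly dominated by L (it gives Player I strictly more in every row), so Player II never plays it.
On the remaining 2×2 (U, M vs L, C):
Let Player I play U with probability p. Expected payoff against L: (-2)p + (-3)(1−p) = p − 3; against C: (-4)p + 6(1−p) = −10p + 6.
Setting these equal: p − 3 = −10p + 6 ⇒ 11p = 9 ⇒ p = 9/11, and the value is (1)·(9/11) − 3 = -24/11.
For Player II: with q = P(L), equating U's and M's payoffs gives 2q − 4 = −9q + 6 ⇒ q = 10/11.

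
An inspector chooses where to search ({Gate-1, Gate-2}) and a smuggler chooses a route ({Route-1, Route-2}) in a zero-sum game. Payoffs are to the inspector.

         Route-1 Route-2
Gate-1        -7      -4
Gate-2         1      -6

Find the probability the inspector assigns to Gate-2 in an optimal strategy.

3/10

Row minima: Gate-1 → -7, Gate-2 → -6; maximin = -6.
Column maxima: Route-1 → 1, Route-2 → -4; minimax = -4.
-6 ≠ -4, so there is no saddle point; optimal play is mixed.
Let the inspector play Gate-1 with probability p. Expected payoff against Route-1: (-7)p + 1(1−p) = −8p + 1; against Route-2: (-4)p + (-6)(1−p) = 2p − 6.
Setting these equal: −8p + 1 = 2p − 6 ⇒ −10p = -7 ⇒ p = 7/10, and the value is (-8)·(7/10) + 1 = -23/5.
For the smuggler: with q = P(Route-1), equating Gate-1's and Gate-2's payoffs gives −3q − 4 = 7q − 6 ⇒ q = 1/5.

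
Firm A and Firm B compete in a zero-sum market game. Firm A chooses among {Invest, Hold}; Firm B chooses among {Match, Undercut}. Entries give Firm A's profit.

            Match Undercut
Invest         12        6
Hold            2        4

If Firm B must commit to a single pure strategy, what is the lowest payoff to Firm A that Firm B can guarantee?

6

Column maxima: Match → 12, Undercut → 6.
The smallest of these is 6.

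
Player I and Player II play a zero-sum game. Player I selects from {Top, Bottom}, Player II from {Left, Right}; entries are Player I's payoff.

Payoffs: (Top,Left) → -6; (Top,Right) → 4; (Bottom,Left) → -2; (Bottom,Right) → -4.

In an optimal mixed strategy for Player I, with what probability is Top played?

Row minima: Top → -6, Bottom → -4; maximin = -4.
Column maxima: Left → -2, Right → 4; minimax = -2.
-4 ≠ -2, so there is no saddle point; optimal play is mixed.
Let Player I play Top with probability p. Expected payoff against Left: (-6)p + (-2)(1−p) = −4p − 2; against Right: 4p + (-4)(1−p) = 8p − 4.
Setting these equal: −4p − 2 = 8p − 4 ⇒ −12p = -2 ⇒ p = 1/6, and the value is (-4)·(1/6) − 2 = -8/3.
For Player II: with q = P(Left), equating Top's and Bottom's payoffs gives −10q + 4 = 2q − 4 ⇒ q = 2/3.

1/6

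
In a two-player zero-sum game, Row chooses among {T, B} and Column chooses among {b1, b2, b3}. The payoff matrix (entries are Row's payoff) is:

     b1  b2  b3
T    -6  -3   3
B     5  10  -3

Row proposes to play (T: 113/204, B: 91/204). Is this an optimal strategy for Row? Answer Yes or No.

Against b1 this mix gives (113/204)·(-6) + (91/204)·5 = -223/204.
Against b2 this mix gives (113/204)·(-3) + (91/204)·10 = 571/204.
Against b3 this mix gives (113/204)·3 + (91/204)·(-3) = 11/34.
Column will play b1, holding Row to -223/204. Shifting weight toward the row that does better against b1 would raise this floor (the equalizing mix achieves -3/17 against both b1 and b3), so the proposed strategy is not optimal.

No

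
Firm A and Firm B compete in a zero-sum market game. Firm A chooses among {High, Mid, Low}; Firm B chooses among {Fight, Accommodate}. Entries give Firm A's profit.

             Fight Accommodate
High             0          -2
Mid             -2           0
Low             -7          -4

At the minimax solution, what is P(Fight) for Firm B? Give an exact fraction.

Row minima: High → -2, Mid → -2, Low → -7; maximin = -2.
Column maxima: Fight → 0, Accommodate → 0; minimax = 0.
-2 ≠ 0, so there is no saddle point; optimal play is mixed.
Low is strictly dominated by High, so Firm A never plays it.
On the remaining 2×2 (High, Mid vs Fight, Accommodate):
Let Firm A play High with probability p. Expected payoff against Fight: 0p + (-2)(1−p) = 2p − 2; against Accommodate: (-2)p + 0(1−p) = −2p.
Setting these equal: 2p − 2 = −2p ⇒ 4p = 2 ⇒ p = 1/2, and the value is (2)·(1/2) − 2 = -1.
For Firm B: with q = P(Fight), equating High's and Mid's payoffs gives 2q − 2 = −2q ⇒ q = 1/2.

1/2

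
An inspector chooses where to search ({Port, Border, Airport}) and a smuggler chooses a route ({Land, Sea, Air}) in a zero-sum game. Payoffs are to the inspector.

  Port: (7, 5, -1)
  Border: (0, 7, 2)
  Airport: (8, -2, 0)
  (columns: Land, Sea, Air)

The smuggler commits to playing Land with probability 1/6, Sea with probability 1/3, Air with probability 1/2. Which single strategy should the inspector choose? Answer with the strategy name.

Border

Expected payoff of Port: (1/6)·7 + (1/3)·5 + (1/2)·(-1) = 7/3.
Expected payoff of Border: (1/6)·0 + (1/3)·7 + (1/2)·2 = 10/3.
Expected payoff of Airport: (1/6)·8 + (1/3)·(-2) + (1/2)·0 = 2/3.
The largest is 10/3, so the inspector's best response is Border.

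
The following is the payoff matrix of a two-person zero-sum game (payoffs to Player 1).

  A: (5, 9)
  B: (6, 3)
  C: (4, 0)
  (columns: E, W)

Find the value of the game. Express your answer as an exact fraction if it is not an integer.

39/7

Row minima: A → 5, B → 3, C → 0; maximin = 5.
Column maxima: E → 6, W → 9; minimax = 6.
5 ≠ 6, so there is no saddle point; optimal play is mixed.
C is strictly dominated by A, so Player 1 never plays it.
On the remaining 2×2 (A, B vs E, W):
Let Player 1 play A with probability p. Expected payoff against E: 5p + 6(1−p) = −p + 6; against W: 9p + 3(1−p) = 6p + 3.
Setting these equal: −p + 6 = 6p + 3 ⇒ −7p = -3 ⇒ p = 3/7, and the value is (-1)·(3/7) + 6 = 39/7.
For Player 2: with q = P(E), equating A's and B's payoffs gives −4q + 9 = 3q + 3 ⇒ q = 6/7.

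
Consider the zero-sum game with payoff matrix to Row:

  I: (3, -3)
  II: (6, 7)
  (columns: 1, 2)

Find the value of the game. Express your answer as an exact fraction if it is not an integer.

6

Row minima: I → -3, II → 6; maximin = 6.
Column maxima: 1 → 6, 2 → 7; minimax = 6.
Since maximin = minimax = 6, there is a saddle point and the value is 6.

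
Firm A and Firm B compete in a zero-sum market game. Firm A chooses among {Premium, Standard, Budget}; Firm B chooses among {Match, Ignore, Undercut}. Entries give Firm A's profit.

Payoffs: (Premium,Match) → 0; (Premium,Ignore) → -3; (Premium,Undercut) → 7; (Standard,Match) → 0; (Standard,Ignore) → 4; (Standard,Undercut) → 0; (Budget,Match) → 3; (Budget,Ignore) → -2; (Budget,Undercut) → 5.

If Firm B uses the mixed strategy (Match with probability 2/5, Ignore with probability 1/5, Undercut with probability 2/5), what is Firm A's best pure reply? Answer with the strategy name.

Expected payoff of Premium: (2/5)·0 + (1/5)·(-3) + (2/5)·7 = 11/5.
Expected payoff of Standard: (2/5)·0 + (1/5)·4 + (2/5)·0 = 4/5.
Expected payoff of Budget: (2/5)·3 + (1/5)·(-2) + (2/5)·5 = 14/5.
The largest is 14/5, so Firm A's best response is Budget.

Budget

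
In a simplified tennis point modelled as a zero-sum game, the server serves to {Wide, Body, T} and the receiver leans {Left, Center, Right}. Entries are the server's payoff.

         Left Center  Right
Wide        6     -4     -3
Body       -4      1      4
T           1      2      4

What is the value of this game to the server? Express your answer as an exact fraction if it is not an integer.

Row minima: Wide → -4, Body → -4, T → 1; maximin = 1.
Column maxima: Left → 6, Center → 2, Right → 4; minimax = 2.
1 ≠ 2, so there is no saddle point; optimal play is mixed.
Right is strictly dominated by Center (it gives the server strictly more in every row), so the receiver never plays it.
With Right eliminated, Body is strictly dominated by T (T gives the server strictly more in every remaining column), so the server never plays it.
On the remaining 2×2 (Wide, T vs Left, Center):
Let the server play Wide with probability p. Expected payoff against Left: 6p + 1(1−p) = 5p + 1; against Center: (-4)p + 2(1−p) = −6p + 2.
Setting these equal: 5p + 1 = −6p + 2 ⇒ 11p = 1 ⇒ p = 1/11, and the value is (5)·(1/11) + 1 = 16/11.
For the receiver: with q = P(Left), equating Wide's and T's payoffs gives 10q − 4 = −q + 2 ⇒ q = 6/11.

16/11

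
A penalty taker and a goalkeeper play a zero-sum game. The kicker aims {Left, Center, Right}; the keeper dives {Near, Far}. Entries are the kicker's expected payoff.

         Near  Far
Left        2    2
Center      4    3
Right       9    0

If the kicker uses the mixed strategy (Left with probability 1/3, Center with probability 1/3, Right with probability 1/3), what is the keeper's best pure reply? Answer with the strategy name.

Far

If the keeper plays Near, the kicker's expected payoff is (1/3)·2 + (1/3)·4 + (1/3)·9 = 5.
If the keeper plays Far, the kicker's expected payoff is (1/3)·2 + (1/3)·3 + (1/3)·0 = 5/3.
The keeper minimizes the kicker's payoff; the smallest is 5/3, so the best response is Far.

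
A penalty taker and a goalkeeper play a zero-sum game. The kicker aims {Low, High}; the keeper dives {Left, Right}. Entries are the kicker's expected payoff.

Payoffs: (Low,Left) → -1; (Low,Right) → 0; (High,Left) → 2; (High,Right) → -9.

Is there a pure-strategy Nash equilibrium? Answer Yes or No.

Row minima: Low → -1, High → -9; maximin = -1.
Column maxima: Left → 2, Right → 0; minimax = 0.
-1 ≠ 0, so no pure-strategy equilibrium exists.

No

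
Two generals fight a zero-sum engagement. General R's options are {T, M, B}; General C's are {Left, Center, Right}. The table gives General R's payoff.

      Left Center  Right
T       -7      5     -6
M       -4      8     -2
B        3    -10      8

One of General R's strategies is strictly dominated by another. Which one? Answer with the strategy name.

T

M gives a strictly higher payoff than T against every column: -4 > -7, 8 > 5, -2 > -6.
So T is strictly dominated and General R never plays it.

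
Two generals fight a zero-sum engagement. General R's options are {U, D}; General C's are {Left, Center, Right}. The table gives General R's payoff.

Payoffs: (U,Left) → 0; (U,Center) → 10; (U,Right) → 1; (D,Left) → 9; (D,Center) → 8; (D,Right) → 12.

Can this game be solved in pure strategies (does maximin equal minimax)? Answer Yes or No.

No

Row minima: U → 0, D → 8; maximin = 8.
Column maxima: Left → 9, Center → 10, Right → 12; minimax = 9.
8 ≠ 9, so no pure-strategy equilibrium exists.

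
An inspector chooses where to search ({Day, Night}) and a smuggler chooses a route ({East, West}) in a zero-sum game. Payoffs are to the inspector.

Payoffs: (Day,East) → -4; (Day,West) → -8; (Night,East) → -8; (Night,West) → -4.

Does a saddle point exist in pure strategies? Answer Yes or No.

No

Row minima: Day → -8, Night → -8; maximin = -8.
Column maxima: East → -4, West → -4; minimax = -4.
-8 ≠ -4, so no pure-strategy equilibrium exists.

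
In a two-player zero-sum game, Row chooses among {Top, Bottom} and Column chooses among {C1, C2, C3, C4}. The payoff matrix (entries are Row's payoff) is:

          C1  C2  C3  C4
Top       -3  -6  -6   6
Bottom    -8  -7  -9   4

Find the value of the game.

-6

Row minima: Top → -6, Bottom → -9; maximin = -6.
Column maxima: C1 → -3, C2 → -6, C3 → -6, C4 → 6; minimax = -6.
Since maximin = minimax = -6, there is a saddle point and the value is -6.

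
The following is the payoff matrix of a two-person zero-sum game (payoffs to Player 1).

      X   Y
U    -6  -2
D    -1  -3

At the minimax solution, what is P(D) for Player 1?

2/3

Row minima: U → -6, D → -3; maximin = -3.
Column maxima: X → -1, Y → -2; minimax = -2.
-3 ≠ -2, so there is no saddle point; optimal play is mixed.
Let Player 1 play U with probability p. Expected payoff against X: (-6)p + (-1)(1−p) = −5p − 1; against Y: (-2)p + (-3)(1−p) = p − 3.
Setting these equal: −5p − 1 = p − 3 ⇒ −6p = -2 ⇒ p = 1/3, and the value is (-5)·(1/3) − 1 = -8/3.
For Player 2: with q = P(X), equating U's and D's payoffs gives −4q − 2 = 2q − 3 ⇒ q = 1/6.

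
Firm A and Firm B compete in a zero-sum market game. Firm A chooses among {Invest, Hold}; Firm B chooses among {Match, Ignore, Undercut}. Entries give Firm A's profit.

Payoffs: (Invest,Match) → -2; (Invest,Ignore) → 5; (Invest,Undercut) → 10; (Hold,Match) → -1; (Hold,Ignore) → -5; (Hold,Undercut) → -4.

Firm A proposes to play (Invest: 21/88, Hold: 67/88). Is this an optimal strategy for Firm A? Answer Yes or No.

Against Match this mix gives (21/88)·(-2) + (67/88)·(-1) = -109/88.
Against Ignore this mix gives (21/88)·5 + (67/88)·(-5) = -115/44.
Against Undercut this mix gives (21/88)·10 + (67/88)·(-4) = -29/44.
Firm B will play Ignore, holding Firm A to -115/44. Shifting weight toward the row that does better against Ignore would raise this floor (the equalizing mix achieves -15/11 against both Ignore and Match), so the proposed strategy is not optimal.

No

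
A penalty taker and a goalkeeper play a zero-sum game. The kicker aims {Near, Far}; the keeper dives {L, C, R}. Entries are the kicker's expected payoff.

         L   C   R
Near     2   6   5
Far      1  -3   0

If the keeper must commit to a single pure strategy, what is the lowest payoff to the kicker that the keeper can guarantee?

2

Column maxima: L → 2, C → 6, R → 5.
The smallest of these is 2.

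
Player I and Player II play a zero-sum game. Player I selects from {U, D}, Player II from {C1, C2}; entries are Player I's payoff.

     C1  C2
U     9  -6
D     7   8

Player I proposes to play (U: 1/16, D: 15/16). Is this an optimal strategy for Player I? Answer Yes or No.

Against C1 this mix gives (1/16)·9 + (15/16)·7 = 57/8.
Against C2 this mix gives (1/16)·(-6) + (15/16)·8 = 57/8.
All of Player II's active replies (C1, C2) yield 57/8, and no column does worse for Player I. The mix makes Player II indifferent and guarantees 57/8, so it is optimal.

Yes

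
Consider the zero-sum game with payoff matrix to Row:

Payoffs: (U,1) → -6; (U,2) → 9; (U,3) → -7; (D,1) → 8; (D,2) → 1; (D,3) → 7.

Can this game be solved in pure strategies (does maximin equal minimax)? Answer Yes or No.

No

Row minima: U → -7, D → 1; maximin = 1.
Column maxima: 1 → 8, 2 → 9, 3 → 7; minimax = 7.
1 ≠ 7, so no pure-strategy equilibrium exists.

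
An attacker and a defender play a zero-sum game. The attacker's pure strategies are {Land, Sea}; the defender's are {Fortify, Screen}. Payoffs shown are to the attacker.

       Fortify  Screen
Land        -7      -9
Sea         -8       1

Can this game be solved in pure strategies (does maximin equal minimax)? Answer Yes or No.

No

Row minima: Land → -9, Sea → -8; maximin = -8.
Column maxima: Fortify → -7, Screen → 1; minimax = -7.
-8 ≠ -7, so no pure-strategy equilibrium exists.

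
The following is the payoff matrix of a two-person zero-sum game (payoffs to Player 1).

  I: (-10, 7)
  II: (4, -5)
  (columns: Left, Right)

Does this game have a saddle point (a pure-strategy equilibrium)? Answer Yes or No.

Row minima: I → -10, II → -5; maximin = -5.
Column maxima: Left → 4, Right → 7; minimax = 4.
-5 ≠ 4, so no pure-strategy equilibrium exists.

No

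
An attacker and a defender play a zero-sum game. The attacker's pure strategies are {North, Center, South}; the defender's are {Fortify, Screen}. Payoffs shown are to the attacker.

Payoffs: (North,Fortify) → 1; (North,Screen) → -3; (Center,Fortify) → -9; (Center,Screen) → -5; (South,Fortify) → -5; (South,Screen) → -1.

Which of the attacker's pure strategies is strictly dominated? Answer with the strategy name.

Center

North gives a strictly higher payoff than Center against every column: 1 > -9, -3 > -5.
So Center is strictly dominated and the attacker never plays it.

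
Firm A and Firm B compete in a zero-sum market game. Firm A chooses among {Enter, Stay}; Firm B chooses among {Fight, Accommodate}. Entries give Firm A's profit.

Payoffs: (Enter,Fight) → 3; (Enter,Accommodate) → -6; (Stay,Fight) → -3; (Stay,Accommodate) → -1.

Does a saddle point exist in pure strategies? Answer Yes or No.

No

Row minima: Enter → -6, Stay → -3; maximin = -3.
Column maxima: Fight → 3, Accommodate → -1; minimax = -1.
-3 ≠ -1, so no pure-strategy equilibrium exists.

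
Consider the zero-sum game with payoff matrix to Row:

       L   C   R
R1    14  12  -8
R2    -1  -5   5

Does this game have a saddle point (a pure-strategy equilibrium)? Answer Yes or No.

Row minima: R1 → -8, R2 → -5; maximin = -5.
Column maxima: L → 14, C → 12, R → 5; minimax = 5.
-5 ≠ 5, so no pure-strategy equilibrium exists.

No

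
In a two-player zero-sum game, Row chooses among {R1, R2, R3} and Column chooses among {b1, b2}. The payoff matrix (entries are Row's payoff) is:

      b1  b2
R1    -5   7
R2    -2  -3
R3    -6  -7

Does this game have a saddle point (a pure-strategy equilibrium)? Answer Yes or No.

No

Row minima: R1 → -5, R2 → -3, R3 → -7; maximin = -3.
Column maxima: b1 → -2, b2 → 7; minimax = -2.
-3 ≠ -2, so no pure-strategy equilibrium exists.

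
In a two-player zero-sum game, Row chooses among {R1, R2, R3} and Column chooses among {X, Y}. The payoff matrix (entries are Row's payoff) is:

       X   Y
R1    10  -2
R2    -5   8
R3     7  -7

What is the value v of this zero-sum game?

Row minima: R1 → -2, R2 → -5, R3 → -7; maximin = -2.
Column maxima: X → 10, Y → 8; minimax = 8.
-2 ≠ 8, so there is no saddle point; optimal play is mixed.
R3 is strictly dominated by R1, so Row never plays it.
On the remaining 2×2 (R1, R2 vs X, Y):
Let Row play R1 with probability p. Expected payoff against X: 10p + (-5)(1−p) = 15p − 5; against Y: (-2)p + 8(1−p) = −10p + 8.
Setting these equal: 15p − 5 = −10p + 8 ⇒ 25p = 13 ⇒ p = 13/25, and the value is (15)·(13/25) − 5 = 14/5.
For Column: with q = P(X), equating R1's and R2's payoffs gives 12q − 2 = −13q + 8 ⇒ q = 2/5.

14/5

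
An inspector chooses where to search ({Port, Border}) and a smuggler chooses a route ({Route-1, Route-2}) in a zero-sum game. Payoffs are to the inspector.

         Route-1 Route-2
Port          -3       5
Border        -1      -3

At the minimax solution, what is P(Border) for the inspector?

Row minima: Port → -3, Border → -3; maximin = -3.
Column maxima: Route-1 → -1, Route-2 → 5; minimax = -1.
-3 ≠ -1, so there is no saddle point; optimal play is mixed.
Let the inspector play Port with probability p. Expected payoff against Route-1: (-3)p + (-1)(1−p) = −2p − 1; against Route-2: 5p + (-3)(1−p) = 8p − 3.
Setting these equal: −2p − 1 = 8p − 3 ⇒ −10p = -2 ⇒ p = 1/5, and the value is (-2)·(1/5) − 1 = -7/5.
For the smuggler: with q = P(Route-1), equating Port's and Border's payoffs gives −8q + 5 = 2q − 3 ⇒ q = 4/5.

4/5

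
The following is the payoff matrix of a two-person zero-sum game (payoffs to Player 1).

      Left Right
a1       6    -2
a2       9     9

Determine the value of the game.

9

Row minima: a1 → -2, a2 → 9; maximin = 9.
Column maxima: Left → 9, Right → 9; minimax = 9.
Since maximin = minimax = 9, there is a saddle point and the value is 9.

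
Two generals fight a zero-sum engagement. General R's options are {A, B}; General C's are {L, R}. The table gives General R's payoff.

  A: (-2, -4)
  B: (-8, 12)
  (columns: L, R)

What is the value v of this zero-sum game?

-28/11

Row minima: A → -4, B → -8; maximin = -4.
Column maxima: L → -2, R → 12; minimax = -2.
-4 ≠ -2, so there is no saddle point; optimal play is mixed.
Let General R play A with probability p. Expected payoff against L: (-2)p + (-8)(1−p) = 6p − 8; against R: (-4)p + 12(1−p) = −16p + 12.
Setting these equal: 6p − 8 = −16p + 12 ⇒ 22p = 20 ⇒ p = 10/11, and the value is (6)·(10/11) − 8 = -28/11.
For General C: with q = P(L), equating A's and B's payoffs gives 2q − 4 = −20q + 12 ⇒ q = 8/11.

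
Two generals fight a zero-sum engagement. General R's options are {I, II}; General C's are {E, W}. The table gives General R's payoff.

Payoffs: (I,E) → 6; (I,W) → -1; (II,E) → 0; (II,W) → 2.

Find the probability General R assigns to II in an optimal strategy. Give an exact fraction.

Row minima: I → -1, II → 0; maximin = 0.
Column maxima: E → 6, W → 2; minimax = 2.
0 ≠ 2, so there is no saddle point; optimal play is mixed.
Let General R play I with probability p. Expected payoff against E: 6p + 0(1−p) = 6p; against W: (-1)p + 2(1−p) = −3p + 2.
Setting these equal: 6p = −3p + 2 ⇒ 9p = 2 ⇒ p = 2/9, and the value is (6)·(2/9) = 4/3.
For General C: with q = P(E), equating I's and II's payoffs gives 7q − 1 = −2q + 2 ⇒ q = 1/3.

7/9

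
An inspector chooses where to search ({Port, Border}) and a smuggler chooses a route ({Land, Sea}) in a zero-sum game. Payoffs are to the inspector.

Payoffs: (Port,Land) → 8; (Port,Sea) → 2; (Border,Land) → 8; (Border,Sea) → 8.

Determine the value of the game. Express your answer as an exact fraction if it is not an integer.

Row minima: Port → 2, Border → 8; maximin = 8.
Column maxima: Land → 8, Sea → 8; minimax = 8.
Since maximin = minimax = 8, there is a saddle point and the value is 8.

8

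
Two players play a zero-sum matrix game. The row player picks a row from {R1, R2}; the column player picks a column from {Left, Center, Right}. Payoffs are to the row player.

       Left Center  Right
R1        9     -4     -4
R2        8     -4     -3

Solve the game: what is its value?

Row minima: R1 → -4, R2 → -4; maximin = -4.
Column maxima: Left → 9, Center → -4, Right → -3; minimax = -4.
Since maximin = minimax = -4, there is a saddle point and the value is -4.

-4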